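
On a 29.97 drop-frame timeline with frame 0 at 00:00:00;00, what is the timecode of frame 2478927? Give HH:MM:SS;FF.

22:58:33;19

Each 10-minute DF block holds 10 × 60 × 30 − 9 × 2 = 17982 frames. 2478927 ÷ 17982 → 137 full blocks, remainder 15393.
Within the partial block the first minute is 1800 frames and each further minute 1798, so 8 further minute boundaries passed. Total skipped labels = 18 × 137 + 2 × 8 = 2482.
Non-drop label index = 2478927 + 2482 = 2481409; at 30 labels/s that is 22:58:33:19, i.e. DF 22:58:33;19.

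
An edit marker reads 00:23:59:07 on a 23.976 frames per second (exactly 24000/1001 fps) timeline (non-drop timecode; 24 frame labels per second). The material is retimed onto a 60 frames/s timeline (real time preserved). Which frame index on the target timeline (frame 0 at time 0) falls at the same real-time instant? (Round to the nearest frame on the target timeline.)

frame 86444

Source frame index: (0×3600 + 23×60 + 59) × 24 + 7 = 34543.
Real time: 34543 / (24000/1001) = 34577543/24000 s.
Target frame: (34577543/24000) × (60) = 34577543/400 ≈ 86443.857 → 86444.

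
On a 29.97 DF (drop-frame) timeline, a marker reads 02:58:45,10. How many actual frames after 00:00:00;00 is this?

321438

As if non-drop at 30 labels/s: (2 × 3600 + 58 × 60 + 45) × 30 + 10 = 321760.
Minute boundaries passed: 178; those not divisible by 10: 178 − 17 = 161; dropped labels = 2 × 161 = 322.
Actual frame index = 321760 − 322 = 321438.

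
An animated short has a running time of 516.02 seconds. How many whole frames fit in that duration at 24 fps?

Frames = 516.02 × 24 = 309612/25 ≈ 12384.4800.
Complete frames: 12384.

12384 frames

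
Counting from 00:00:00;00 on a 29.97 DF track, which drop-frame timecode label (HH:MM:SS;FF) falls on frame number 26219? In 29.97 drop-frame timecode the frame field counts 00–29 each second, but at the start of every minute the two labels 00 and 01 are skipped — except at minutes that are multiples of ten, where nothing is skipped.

Ten DF minutes hold 17982 frames, so frame 26219 lies in block 1 (frames 17982–35963) with 8237 frames into that block.
The block's first minute is 1800 frames and the rest 1798 each; 8237 frames reaches minute 4, so 1 × 18 + 4 × 2 = 26 labels have been skipped so far.
Adding those back, label number 26219 + 26 = 26245 at 30 labels/s is 874 s + 25 f = 0 h 14 min 34 s frame 25, i.e. 00:14:34;25.

00:14:34;25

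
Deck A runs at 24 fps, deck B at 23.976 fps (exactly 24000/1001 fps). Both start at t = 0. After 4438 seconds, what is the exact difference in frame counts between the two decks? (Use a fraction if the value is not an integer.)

15216/143 frames

A emits 24 × 4438 = 106512 frames; B emits 24000/1001 × 4438 = 15216000/143.
Difference = 15216/143 frames (≈ 106.4056); B is behind A.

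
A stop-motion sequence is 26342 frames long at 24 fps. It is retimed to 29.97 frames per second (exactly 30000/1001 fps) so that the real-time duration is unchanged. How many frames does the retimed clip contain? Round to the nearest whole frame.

Frames at target rate = 26342 × (30000/1001) / (24) = 32927500/1001 ≈ 32894.605.
Nearest whole frame: 32895.

32895 frames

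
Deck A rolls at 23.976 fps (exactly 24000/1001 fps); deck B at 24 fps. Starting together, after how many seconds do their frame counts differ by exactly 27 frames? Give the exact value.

1126.125 seconds

The gap grows by |24 − 24000/1001| = 24/1001 frames per second.
Time for a 27-frame gap: 27 ÷ (24/1001) = 1126.125 s.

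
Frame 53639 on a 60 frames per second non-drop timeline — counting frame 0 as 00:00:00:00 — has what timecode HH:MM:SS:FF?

00:14:53:59

53639 ÷ 60 = 893 full seconds, remainder 59 frames.
893 s = 0 h 14 min 53 s.
Timecode: 00:14:53:59.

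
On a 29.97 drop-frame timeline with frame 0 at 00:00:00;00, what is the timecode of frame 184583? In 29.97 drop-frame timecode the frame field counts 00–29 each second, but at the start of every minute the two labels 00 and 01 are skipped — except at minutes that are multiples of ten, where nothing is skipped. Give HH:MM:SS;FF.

01:42:38;27

Ten DF minutes hold 17982 frames, so frame 184583 lies in block 10 (frames 179820–197801) with 4763 frames into that block.
The block's first minute is 1800 frames and the rest 1798 each; 4763 frames reaches minute 2, so 10 × 18 + 2 × 2 = 184 labels have been skipped so far.
Adding those back, label number 184583 + 184 = 184767 at 30 labels/s is 6158 s + 27 f = 1 h 42 min 38 s frame 27, i.e. 01:42:38;27.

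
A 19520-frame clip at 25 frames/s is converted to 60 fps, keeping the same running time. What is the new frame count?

46848 frames

Target frames = source frames × (target rate / source rate) = 19520 × (60)/(25) = 19520 × 12/5 = 46848.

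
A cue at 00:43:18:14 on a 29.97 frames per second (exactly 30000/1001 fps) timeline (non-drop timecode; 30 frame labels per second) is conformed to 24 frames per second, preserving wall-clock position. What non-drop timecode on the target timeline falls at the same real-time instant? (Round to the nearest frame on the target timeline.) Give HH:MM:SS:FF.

00:43:21:02

Source frame index: (0×3600 + 43×60 + 18) × 30 + 14 = 77954.
Real time: 77954 / (30000/1001) = 39015977/15000 s.
Target frame: (39015977/15000) × (24) = 39015977/625 ≈ 62425.563 → 62426.
At 24 labels/s: frame 62426 → 00:43:21:02.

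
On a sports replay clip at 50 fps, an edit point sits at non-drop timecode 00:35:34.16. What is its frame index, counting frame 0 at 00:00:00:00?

frame 106716

Total seconds to the label: (0 × 3600 + 35 × 60 + 34) = 2134.
Frame index = 2134 × 50 + 16 = 106716.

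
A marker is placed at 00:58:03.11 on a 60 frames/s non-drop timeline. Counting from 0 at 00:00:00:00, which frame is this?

frame 208991

Total seconds to the label: (0 × 3600 + 58 × 60 + 3) = 3483.
Frame index = 3483 × 60 + 11 = 208991.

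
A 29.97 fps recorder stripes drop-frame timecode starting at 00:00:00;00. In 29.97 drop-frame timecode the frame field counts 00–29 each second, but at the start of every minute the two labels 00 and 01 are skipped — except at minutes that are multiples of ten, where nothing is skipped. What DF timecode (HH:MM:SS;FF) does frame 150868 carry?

01:23:53;28

Each 10-minute DF block holds 10 × 60 × 30 − 9 × 2 = 17982 frames. 150868 ÷ 17982 → 8 full blocks, remainder 7012.
Within the partial block the first minute is 1800 frames and each further minute 1798, so 3 further minute boundaries passed. Total skipped labels = 18 × 8 + 2 × 3 = 150.
Non-drop label index = 150868 + 150 = 151018; at 30 labels/s that is 01:23:53:28, i.e. DF 01:23:53;28.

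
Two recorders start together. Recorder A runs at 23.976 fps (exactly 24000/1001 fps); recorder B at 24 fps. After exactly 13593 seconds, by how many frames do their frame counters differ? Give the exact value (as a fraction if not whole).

A emits 24000/1001 × 13593 = 326232000/1001 frames; B emits 24 × 13593 = 326232.
Difference = 326232/1001 frames (≈ 325.9061); B is ahead of A.

326232/1001 frames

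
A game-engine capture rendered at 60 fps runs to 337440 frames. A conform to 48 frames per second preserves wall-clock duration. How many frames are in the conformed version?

269952 frames

Target frames = source frames × (target rate / source rate) = 337440 × (48)/(60) = 337440 × 4/5 = 269952.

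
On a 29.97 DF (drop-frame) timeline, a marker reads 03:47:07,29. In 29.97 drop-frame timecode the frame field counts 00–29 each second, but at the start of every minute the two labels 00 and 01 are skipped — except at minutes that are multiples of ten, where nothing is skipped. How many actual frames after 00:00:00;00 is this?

408429

Complete 10-minute blocks: 22, each 17982 frames → 395604.
Remaining 7 whole minutes in the current block: 1800 + 6 × 1798 = 12588 frames.
Within the current minute: 7 × 30 + 29 − 2 = 237 (labels ;00/;01 skipped at this minute). Total = 395604 + 12588 + 237 = 408429.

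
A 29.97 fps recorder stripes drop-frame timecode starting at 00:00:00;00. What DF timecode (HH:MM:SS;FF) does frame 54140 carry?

Ten DF minutes hold 17982 frames, so frame 54140 lies in block 3 (frames 53946–71927) with 194 frames into that block.
The block's first minute is 1800 frames and the rest 1798 each; 194 frames reaches minute 0, so 3 × 18 + 0 × 2 = 54 labels have been skipped so far.
Adding those back, label number 54140 + 54 = 54194 at 30 labels/s is 1806 s + 14 f = 0 h 30 min 6 s frame 14, i.e. 00:30:06;14.

00:30:06;14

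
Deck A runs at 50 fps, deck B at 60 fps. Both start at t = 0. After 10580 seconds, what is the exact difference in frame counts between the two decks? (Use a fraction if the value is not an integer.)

A emits 50 × 10580 = 529000 frames; B emits 60 × 10580 = 634800.
Difference = 105800 frames; B is ahead of A.

105800 frames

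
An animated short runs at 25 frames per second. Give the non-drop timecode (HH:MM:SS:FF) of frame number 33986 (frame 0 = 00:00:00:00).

00:22:39:11

33986 ÷ 25 = 1359 full seconds, remainder 11 frames.
1359 s = 0 h 22 min 39 s.
Timecode: 00:22:39:11.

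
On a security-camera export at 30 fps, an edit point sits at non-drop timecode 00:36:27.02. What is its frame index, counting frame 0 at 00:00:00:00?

frame 65612

Total seconds to the label: (0 × 3600 + 36 × 60 + 27) = 2187.
Frame index = 2187 × 30 + 2 = 65612.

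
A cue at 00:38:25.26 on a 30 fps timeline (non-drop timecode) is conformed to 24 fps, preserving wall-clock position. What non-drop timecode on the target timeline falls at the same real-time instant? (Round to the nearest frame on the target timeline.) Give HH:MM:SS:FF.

00:38:25:21

Source frame index: (0×3600 + 38×60 + 25) × 30 + 26 = 69176.
Real time: 69176 / (30) = 34588/15 s.
Target frame: (34588/15) × (24) = 276704/5 ≈ 55340.800 → 55341.
At 24 labels/s: frame 55341 → 00:38:25:21.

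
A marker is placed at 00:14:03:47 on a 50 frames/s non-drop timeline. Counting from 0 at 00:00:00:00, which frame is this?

42197

Total seconds to the label: (0 × 3600 + 14 × 60 + 3) = 843.
Frame index = 843 × 50 + 47 = 42197.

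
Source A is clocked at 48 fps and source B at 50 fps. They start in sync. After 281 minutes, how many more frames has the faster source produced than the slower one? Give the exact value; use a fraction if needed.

33720 frames

281 min = 16860 s.
A emits 48 × 16860 = 809280 frames; B emits 50 × 16860 = 843000.
Difference = 33720 frames; B is ahead of A.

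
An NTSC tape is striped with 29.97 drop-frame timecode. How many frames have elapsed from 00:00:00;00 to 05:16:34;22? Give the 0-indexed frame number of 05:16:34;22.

569272

Complete 10-minute blocks: 31, each 17982 frames → 557442.
Remaining 6 whole minutes in the current block: 1800 + 5 × 1798 = 10790 frames.
Within the current minute: 34 × 30 + 22 − 2 = 1040 (labels ;00/;01 skipped at this minute). Total = 557442 + 10790 + 1040 = 569272.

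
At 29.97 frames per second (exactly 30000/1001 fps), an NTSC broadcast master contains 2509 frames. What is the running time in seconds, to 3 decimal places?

83.717 seconds

Running time = 2509 × 1001/30000 = 2511509/30000 s ≈ 83.717 s.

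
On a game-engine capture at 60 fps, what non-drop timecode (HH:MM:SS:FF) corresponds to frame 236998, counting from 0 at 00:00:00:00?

01:05:49:58

236998 ÷ 60 = 3949 full seconds, remainder 58 frames.
3949 s = 1 h 5 min 49 s.
Timecode: 01:05:49:58.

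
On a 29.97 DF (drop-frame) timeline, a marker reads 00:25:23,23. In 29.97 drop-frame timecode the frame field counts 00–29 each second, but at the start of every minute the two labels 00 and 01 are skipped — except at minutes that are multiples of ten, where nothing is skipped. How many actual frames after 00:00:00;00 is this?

As if non-drop at 30 labels/s: (0 × 3600 + 25 × 60 + 23) × 30 + 23 = 45713.
Minute boundaries passed: 25; those not divisible by 10: 25 − 2 = 23; dropped labels = 2 × 23 = 46.
Actual frame index = 45713 − 46 = 45667.

45667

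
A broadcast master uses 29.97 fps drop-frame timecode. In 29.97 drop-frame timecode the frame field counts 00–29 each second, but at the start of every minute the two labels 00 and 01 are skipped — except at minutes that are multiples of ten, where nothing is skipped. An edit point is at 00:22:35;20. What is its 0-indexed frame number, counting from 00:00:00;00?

Complete 10-minute blocks: 2, each 17982 frames → 35964.
Remaining 2 whole minutes in the current block: 1800 + 1 × 1798 = 3598 frames.
Within the current minute: 35 × 30 + 20 − 2 = 1068 (labels ;00/;01 skipped at this minute). Total = 35964 + 3598 + 1068 = 40630.

40630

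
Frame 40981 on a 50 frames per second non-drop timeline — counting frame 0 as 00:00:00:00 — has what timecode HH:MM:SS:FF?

00:13:39:31

40981 ÷ 50 = 819 full seconds, remainder 31 frames.
819 s = 0 h 13 min 39 s.
Timecode: 00:13:39:31.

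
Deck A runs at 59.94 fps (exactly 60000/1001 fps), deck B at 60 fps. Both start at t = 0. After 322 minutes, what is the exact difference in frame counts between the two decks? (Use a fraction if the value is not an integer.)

322 min = 19320 s.
A emits 60000/1001 × 19320 = 165600000/143 frames; B emits 60 × 19320 = 1159200.
Difference = 165600/143 frames (≈ 1158.0420); B is ahead of A.

165600/143 frames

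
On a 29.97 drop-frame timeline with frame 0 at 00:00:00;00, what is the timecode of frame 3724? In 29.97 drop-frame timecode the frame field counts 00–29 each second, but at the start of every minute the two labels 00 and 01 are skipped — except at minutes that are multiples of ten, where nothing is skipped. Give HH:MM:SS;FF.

Ten DF minutes hold 17982 frames, so frame 3724 lies in block 0 (frames 0–17981) with 3724 frames into that block.
The block's first minute is 1800 frames and the rest 1798 each; 3724 frames reaches minute 2, so 0 × 18 + 2 × 2 = 4 labels have been skipped so far.
Adding those back, label number 3724 + 4 = 3728 at 30 labels/s is 124 s + 8 f = 0 h 2 min 4 s frame 8, i.e. 00:02:04;08.

00:02:04;08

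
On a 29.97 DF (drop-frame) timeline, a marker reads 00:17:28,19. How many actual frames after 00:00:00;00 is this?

Complete 10-minute blocks: 1, each 17982 frames → 17982.
Remaining 7 whole minutes in the current block: 1800 + 6 × 1798 = 12588 frames.
Within the current minute: 28 × 30 + 19 − 2 = 857 (labels ;00/;01 skipped at this minute). Total = 17982 + 12588 + 857 = 31427.

31427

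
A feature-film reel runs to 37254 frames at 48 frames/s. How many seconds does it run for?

Running time = 37254 / (48) = 776.125 s.

776.125 seconds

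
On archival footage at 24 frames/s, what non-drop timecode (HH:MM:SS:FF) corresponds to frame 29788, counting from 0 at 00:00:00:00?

29788 ÷ 24 = 1241 full seconds, remainder 4 frames.
1241 s = 0 h 20 min 41 s.
Timecode: 00:20:41:04.

00:20:41:04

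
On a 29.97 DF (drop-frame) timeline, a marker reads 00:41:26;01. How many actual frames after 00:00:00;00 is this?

74507

As if non-drop at 30 labels/s: (0 × 3600 + 41 × 60 + 26) × 30 + 1 = 74581.
Minute boundaries passed: 41; those not divisible by 10: 41 − 4 = 37; dropped labels = 2 × 37 = 74.
Actual frame index = 74581 − 74 = 74507.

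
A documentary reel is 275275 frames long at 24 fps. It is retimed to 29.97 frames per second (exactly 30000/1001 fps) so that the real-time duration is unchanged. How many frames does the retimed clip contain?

343750 frames

Target frames = source frames × (target rate / source rate) = 275275 × (30000/1001)/(24) = 275275 × 1250/1001 = 343750.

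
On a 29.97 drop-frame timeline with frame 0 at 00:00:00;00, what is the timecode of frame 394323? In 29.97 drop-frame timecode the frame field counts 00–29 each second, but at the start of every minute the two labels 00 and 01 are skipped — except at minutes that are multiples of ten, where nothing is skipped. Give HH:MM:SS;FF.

Ten DF minutes hold 17982 frames, so frame 394323 lies in block 21 (frames 377622–395603) with 16701 frames into that block.
The block's first minute is 1800 frames and the rest 1798 each; 16701 frames reaches minute 9, so 21 × 18 + 9 × 2 = 396 labels have been skipped so far.
Adding those back, label number 394323 + 396 = 394719 at 30 labels/s is 13157 s + 9 f = 3 h 39 min 17 s frame 9, i.e. 03:39:17;09.

03:39:17;09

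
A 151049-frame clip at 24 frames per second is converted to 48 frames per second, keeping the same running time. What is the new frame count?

Frames at target rate = 151049 × (48) / (24) = 302098.

302098 frames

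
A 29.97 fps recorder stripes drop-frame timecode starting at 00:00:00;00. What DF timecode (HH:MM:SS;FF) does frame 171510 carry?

Each 10-minute DF block holds 10 × 60 × 30 − 9 × 2 = 17982 frames. 171510 ÷ 17982 → 9 full blocks, remainder 9672.
Within the partial block the first minute is 1800 frames and each further minute 1798, so 5 further minute boundaries passed. Total skipped labels = 18 × 9 + 2 × 5 = 172.
Non-drop label index = 171510 + 172 = 171682; at 30 labels/s that is 01:35:22:22, i.e. DF 01:35:22;22.

01:35:22;22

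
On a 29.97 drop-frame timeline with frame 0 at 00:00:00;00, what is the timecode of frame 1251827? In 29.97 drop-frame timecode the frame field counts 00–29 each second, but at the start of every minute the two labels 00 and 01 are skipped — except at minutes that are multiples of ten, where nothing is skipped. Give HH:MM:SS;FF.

11:36:09;11

Each 10-minute DF block holds 10 × 60 × 30 − 9 × 2 = 17982 frames. 1251827 ÷ 17982 → 69 full blocks, remainder 11069.
Within the partial block the first minute is 1800 frames and each further minute 1798, so 6 further minute boundaries passed. Total skipped labels = 18 × 69 + 2 × 6 = 1254.
Non-drop label index = 1251827 + 1254 = 1253081; at 30 labels/s that is 11:36:09:11, i.e. DF 11:36:09;11.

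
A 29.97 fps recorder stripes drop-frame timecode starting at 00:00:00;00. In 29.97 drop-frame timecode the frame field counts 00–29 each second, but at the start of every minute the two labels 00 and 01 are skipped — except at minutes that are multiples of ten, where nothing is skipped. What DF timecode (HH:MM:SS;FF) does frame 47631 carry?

00:26:29;09

Each 10-minute DF block holds 10 × 60 × 30 − 9 × 2 = 17982 frames. 47631 ÷ 17982 → 2 full blocks, remainder 11667.
Within the partial block the first minute is 1800 frames and each further minute 1798, so 6 further minute boundaries passed. Total skipped labels = 18 × 2 + 2 × 6 = 48.
Non-drop label index = 47631 + 48 = 47679; at 30 labels/s that is 00:26:29:09, i.e. DF 00:26:29;09.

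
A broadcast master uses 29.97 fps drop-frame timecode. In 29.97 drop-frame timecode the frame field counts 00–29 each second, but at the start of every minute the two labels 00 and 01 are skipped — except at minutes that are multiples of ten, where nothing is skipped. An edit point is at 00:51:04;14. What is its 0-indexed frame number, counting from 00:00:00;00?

91842

As if non-drop at 30 labels/s: (0 × 3600 + 51 × 60 + 4) × 30 + 14 = 91934.
Minute boundaries passed: 51; those not divisible by 10: 51 − 5 = 46; dropped labels = 2 × 46 = 92.
Actual frame index = 91934 − 92 = 91842.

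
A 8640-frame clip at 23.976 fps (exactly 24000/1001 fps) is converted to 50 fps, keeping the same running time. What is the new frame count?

18018 frames

Target frames = source frames × (target rate / source rate) = 8640 × (50)/(24000/1001) = 8640 × 1001/480 = 18018.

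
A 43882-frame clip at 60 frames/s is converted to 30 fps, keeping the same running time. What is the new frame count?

21941 frames

Frames at target rate = 43882 × (30) / (60) = 21941.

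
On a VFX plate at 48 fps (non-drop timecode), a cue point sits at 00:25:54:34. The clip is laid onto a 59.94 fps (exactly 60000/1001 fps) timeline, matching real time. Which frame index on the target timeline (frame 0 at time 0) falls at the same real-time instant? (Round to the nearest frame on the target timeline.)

frame 93189

Source frame index: (0×3600 + 25×60 + 54) × 48 + 34 = 74626.
Real time: 74626 / (48) = 37313/24 s.
Target frame: (37313/24) × (60000/1001) = 93282500/1001 ≈ 93189.311 → 93189.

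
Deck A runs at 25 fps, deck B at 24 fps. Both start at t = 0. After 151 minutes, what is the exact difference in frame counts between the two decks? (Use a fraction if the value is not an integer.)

151 min = 9060 s.
A emits 25 × 9060 = 226500 frames; B emits 24 × 9060 = 217440.
Difference = 9060 frames; B is behind A.

9060 frames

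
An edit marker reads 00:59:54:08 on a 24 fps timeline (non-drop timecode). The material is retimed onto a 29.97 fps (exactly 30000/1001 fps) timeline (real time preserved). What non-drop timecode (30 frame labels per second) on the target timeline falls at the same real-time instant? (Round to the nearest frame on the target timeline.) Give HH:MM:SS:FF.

00:59:50:22

Source frame index: (0×3600 + 59×60 + 54) × 24 + 8 = 86264.
Real time: 86264 / (24) = 10783/3 s.
Target frame: (10783/3) × (30000/1001) = 107830000/1001 ≈ 107722.278 → 107722.
At 30 labels/s: frame 107722 → 00:59:50:22.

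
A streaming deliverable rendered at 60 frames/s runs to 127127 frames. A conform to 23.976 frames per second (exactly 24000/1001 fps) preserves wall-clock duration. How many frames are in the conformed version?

50800 frames

Target frames = source frames × (target rate / source rate) = 127127 × (24000/1001)/(60) = 127127 × 400/1001 = 50800.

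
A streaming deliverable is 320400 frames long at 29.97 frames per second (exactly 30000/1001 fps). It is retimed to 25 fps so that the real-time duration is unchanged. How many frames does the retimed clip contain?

267267 frames

Target frames = source frames × (target rate / source rate) = 320400 × (25)/(30000/1001) = 320400 × 1001/1200 = 267267.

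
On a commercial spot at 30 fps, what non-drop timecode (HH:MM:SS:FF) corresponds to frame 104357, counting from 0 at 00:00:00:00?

104357 ÷ 30 = 3478 full seconds, remainder 17 frames.
3478 s = 0 h 57 min 58 s.
Timecode: 00:57:58:17.

00:57:58:17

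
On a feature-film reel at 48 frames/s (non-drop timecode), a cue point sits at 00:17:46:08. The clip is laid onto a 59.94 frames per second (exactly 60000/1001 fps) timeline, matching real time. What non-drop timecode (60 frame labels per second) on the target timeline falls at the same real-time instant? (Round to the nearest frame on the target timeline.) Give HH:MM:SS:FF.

Source frame index: (0×3600 + 17×60 + 46) × 48 + 8 = 51176.
Real time: 51176 / (48) = 6397/6 s.
Target frame: (6397/6) × (60000/1001) = 63970000/1001 ≈ 63906.094 → 63906.
At 60 labels/s: frame 63906 → 00:17:45:06.

00:17:45:06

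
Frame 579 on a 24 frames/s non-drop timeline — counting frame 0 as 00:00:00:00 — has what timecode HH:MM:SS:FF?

00:00:24:03

579 ÷ 24 = 24 full seconds, remainder 3 frames.
24 s = 0 h 0 min 24 s.
Timecode: 00:00:24:03.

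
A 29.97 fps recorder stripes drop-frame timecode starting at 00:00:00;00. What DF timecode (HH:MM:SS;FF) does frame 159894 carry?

01:28:55;04

Ten DF minutes hold 17982 frames, so frame 159894 lies in block 8 (frames 143856–161837) with 16038 frames into that block.
The block's first minute is 1800 frames and the rest 1798 each; 16038 frames reaches minute 8, so 8 × 18 + 8 × 2 = 160 labels have been skipped so far.
Adding those back, label number 159894 + 160 = 160054 at 30 labels/s is 5335 s + 4 f = 1 h 28 min 55 s frame 4, i.e. 01:28:55;04.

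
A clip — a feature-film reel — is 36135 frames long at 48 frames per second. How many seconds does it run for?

752.8125 seconds

Running time = 36135 / (48) = 752.8125 s.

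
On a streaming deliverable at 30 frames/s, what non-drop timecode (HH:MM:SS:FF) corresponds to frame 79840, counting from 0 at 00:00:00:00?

79840 ÷ 30 = 2661 full seconds, remainder 10 frames.
2661 s = 0 h 44 min 21 s.
Timecode: 00:44:21:10.

00:44:21:10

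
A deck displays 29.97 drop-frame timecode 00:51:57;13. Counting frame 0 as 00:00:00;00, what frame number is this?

As if non-drop at 30 labels/s: (0 × 3600 + 51 × 60 + 57) × 30 + 13 = 93523.
Minute boundaries passed: 51; those not divisible by 10: 51 − 5 = 46; dropped labels = 2 × 46 = 92.
Actual frame index = 93523 − 92 = 93431.

93431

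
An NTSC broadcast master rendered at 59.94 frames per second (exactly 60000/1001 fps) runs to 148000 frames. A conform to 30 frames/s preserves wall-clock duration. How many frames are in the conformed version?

Target frames = source frames × (target rate / source rate) = 148000 × (30)/(60000/1001) = 148000 × 1001/2000 = 74074.

74074 frames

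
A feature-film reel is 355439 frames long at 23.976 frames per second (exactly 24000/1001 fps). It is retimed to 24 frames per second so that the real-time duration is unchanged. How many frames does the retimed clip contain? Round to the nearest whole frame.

355794 frames

Frames at target rate = 355439 × (24) / (24000/1001) = 355794439/1000 ≈ 355794.439.
Nearest whole frame: 355794.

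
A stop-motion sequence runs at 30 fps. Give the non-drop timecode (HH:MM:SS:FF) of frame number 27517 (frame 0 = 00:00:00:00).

27517 ÷ 30 = 917 full seconds, remainder 7 frames.
917 s = 0 h 15 min 17 s.
Timecode: 00:15:17:07.

00:15:17:07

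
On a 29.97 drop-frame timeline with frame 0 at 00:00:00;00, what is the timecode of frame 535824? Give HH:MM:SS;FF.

Ten DF minutes hold 17982 frames, so frame 535824 lies in block 29 (frames 521478–539459) with 14346 frames into that block.
The block's first minute is 1800 frames and the rest 1798 each; 14346 frames reaches minute 7, so 29 × 18 + 7 × 2 = 536 labels have been skipped so far.
Adding those back, label number 535824 + 536 = 536360 at 30 labels/s is 17878 s + 20 f = 4 h 57 min 58 s frame 20, i.e. 04:57:58;20.

04:57:58;20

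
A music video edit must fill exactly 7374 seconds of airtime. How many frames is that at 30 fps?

Frames = 7374 × 30 = 221220.

221220 frames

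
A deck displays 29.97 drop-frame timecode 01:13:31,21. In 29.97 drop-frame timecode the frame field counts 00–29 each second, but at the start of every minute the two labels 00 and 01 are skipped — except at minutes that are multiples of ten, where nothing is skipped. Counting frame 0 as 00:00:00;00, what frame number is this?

Complete 10-minute blocks: 7, each 17982 frames → 125874.
Remaining 3 whole minutes in the current block: 1800 + 2 × 1798 = 5396 frames.
Within the current minute: 31 × 30 + 21 − 2 = 949 (labels ;00/;01 skipped at this minute). Total = 125874 + 5396 + 949 = 132219.

132219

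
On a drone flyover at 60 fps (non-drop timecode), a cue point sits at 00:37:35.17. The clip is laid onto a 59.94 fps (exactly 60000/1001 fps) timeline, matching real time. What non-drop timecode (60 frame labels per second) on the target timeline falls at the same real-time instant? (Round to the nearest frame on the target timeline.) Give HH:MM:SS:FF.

00:37:33:02

Source frame index: (0×3600 + 37×60 + 35) × 60 + 17 = 135317.
Real time: 135317 / (60) = 135317/60 s.
Target frame: (135317/60) × (60000/1001) = 1487000/11 ≈ 135181.818 → 135182.
At 60 labels/s: frame 135182 → 00:37:33:02.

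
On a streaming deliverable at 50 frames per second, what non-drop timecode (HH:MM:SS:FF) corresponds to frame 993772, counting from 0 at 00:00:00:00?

05:31:15:22

993772 ÷ 50 = 19875 full seconds, remainder 22 frames.
19875 s = 5 h 31 min 15 s.
Timecode: 05:31:15:22.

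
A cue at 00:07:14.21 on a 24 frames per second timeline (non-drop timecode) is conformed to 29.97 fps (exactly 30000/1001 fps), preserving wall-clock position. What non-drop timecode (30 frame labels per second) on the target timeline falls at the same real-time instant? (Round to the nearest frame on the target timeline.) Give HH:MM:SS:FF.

00:07:14:13

Source frame index: (0×3600 + 7×60 + 14) × 24 + 21 = 10437.
Real time: 10437 / (24) = 3479/8 s.
Target frame: (3479/8) × (30000/1001) = 1863750/143 ≈ 13033.217 → 13033.
At 30 labels/s: frame 13033 → 00:07:14:13.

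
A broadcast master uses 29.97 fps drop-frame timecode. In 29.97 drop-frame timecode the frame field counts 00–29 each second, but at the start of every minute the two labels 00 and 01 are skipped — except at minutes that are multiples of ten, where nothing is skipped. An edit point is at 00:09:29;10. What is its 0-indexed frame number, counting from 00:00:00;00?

17062

As if non-drop at 30 labels/s: (0 × 3600 + 9 × 60 + 29) × 30 + 10 = 17080.
Minute boundaries passed: 9; those not divisible by 10: 9 − 0 = 9; dropped labels = 2 × 9 = 18.
Actual frame index = 17080 − 18 = 17062.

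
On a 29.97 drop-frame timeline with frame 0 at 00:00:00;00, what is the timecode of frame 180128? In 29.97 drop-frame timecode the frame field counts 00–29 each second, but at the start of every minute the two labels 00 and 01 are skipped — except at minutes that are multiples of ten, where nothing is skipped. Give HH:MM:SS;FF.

Each 10-minute DF block holds 10 × 60 × 30 − 9 × 2 = 17982 frames. 180128 ÷ 17982 → 10 full blocks, remainder 308.
Within the partial block the first minute is 1800 frames and each further minute 1798, so 0 further minute boundaries passed. Total skipped labels = 18 × 10 + 2 × 0 = 180.
Non-drop label index = 180128 + 180 = 180308; at 30 labels/s that is 01:40:10:08, i.e. DF 01:40:10;08.

01:40:10;08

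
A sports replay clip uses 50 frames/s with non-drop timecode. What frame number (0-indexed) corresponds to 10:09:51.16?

frame 1829566

Total seconds to the label: (10 × 3600 + 9 × 60 + 51) = 36591.
Frame index = 36591 × 50 + 16 = 1829566.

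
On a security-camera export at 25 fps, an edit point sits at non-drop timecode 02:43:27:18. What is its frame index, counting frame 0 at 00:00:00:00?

frame 245193

Total seconds to the label: (2 × 3600 + 43 × 60 + 27) = 9807.
Frame index = 9807 × 25 + 18 = 245193.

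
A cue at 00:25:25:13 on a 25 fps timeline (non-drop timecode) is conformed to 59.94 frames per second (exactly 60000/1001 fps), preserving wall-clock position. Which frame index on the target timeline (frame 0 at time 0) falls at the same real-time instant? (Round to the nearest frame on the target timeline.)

frame 91440

Source frame index: (0×3600 + 25×60 + 25) × 25 + 13 = 38138.
Real time: 38138 / (25) = 38138/25 s.
Target frame: (38138/25) × (60000/1001) = 91531200/1001 ≈ 91439.760 → 91440.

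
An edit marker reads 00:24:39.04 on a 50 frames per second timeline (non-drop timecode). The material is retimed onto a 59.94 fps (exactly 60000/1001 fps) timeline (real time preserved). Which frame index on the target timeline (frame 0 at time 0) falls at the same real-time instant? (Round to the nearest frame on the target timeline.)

frame 88656

Source frame index: (0×3600 + 24×60 + 39) × 50 + 4 = 73954.
Real time: 73954 / (50) = 36977/25 s.
Target frame: (36977/25) × (60000/1001) = 88744800/1001 ≈ 88656.144 → 88656.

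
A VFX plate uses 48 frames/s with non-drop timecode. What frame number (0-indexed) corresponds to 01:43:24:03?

297795

Total seconds to the label: (1 × 3600 + 43 × 60 + 24) = 6204.
Frame index = 6204 × 48 + 3 = 297795.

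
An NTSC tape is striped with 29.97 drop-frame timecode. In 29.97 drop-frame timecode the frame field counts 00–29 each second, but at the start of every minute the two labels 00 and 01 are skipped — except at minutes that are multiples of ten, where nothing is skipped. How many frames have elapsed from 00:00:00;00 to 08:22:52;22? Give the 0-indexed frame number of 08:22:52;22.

904278

As if non-drop at 30 labels/s: (8 × 3600 + 22 × 60 + 52) × 30 + 22 = 905182.
Minute boundaries passed: 502; those not divisible by 10: 502 − 50 = 452; dropped labels = 2 × 452 = 904.
Actual frame index = 905182 − 904 = 904278.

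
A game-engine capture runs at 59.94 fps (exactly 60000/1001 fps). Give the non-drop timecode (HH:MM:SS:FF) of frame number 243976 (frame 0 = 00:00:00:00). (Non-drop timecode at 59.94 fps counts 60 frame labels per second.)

01:07:46:16

243976 ÷ 60 = 4066 full seconds, remainder 16 frames.
4066 s = 1 h 7 min 46 s.
Timecode: 01:07:46:16.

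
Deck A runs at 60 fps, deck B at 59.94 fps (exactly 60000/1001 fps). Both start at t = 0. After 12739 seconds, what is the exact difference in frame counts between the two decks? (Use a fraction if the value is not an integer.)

A emits 60 × 12739 = 764340 frames; B emits 60000/1001 × 12739 = 764340000/1001.
Difference = 764340/1001 frames (≈ 763.5764); B is behind A.

764340/1001 frames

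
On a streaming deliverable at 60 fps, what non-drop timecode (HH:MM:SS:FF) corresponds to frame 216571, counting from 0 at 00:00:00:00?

01:00:09:31

216571 ÷ 60 = 3609 full seconds, remainder 31 frames.
3609 s = 1 h 0 min 9 s.
Timecode: 01:00:09:31.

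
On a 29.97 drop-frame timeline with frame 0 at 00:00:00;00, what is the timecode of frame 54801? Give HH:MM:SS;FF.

Ten DF minutes hold 17982 frames, so frame 54801 lies in block 3 (frames 53946–71927) with 855 frames into that block.
The block's first minute is 1800 frames and the rest 1798 each; 855 frames reaches minute 0, so 3 × 18 + 0 × 2 = 54 labels have been skipped so far.
Adding those back, label number 54801 + 54 = 54855 at 30 labels/s is 1828 s + 15 f = 0 h 30 min 28 s frame 15, i.e. 00:30:28;15.

00:30:28;15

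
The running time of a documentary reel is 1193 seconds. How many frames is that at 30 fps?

Frames = 1193 × 30 = 35790.

35790 frames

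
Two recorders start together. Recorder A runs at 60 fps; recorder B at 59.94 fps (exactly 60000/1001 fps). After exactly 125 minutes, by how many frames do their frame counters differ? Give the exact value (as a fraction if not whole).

450000/1001 frames

125 min = 7500 s.
A emits 60 × 7500 = 450000 frames; B emits 60000/1001 × 7500 = 450000000/1001.
Difference = 450000/1001 frames (≈ 449.5504); B is behind A.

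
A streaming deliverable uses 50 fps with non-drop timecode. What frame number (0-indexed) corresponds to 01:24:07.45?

Total seconds to the label: (1 × 3600 + 24 × 60 + 7) = 5047.
Frame index = 5047 × 50 + 45 = 252395.

frame 252395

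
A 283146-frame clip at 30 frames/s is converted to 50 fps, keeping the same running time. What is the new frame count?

Target frames = source frames × (target rate / source rate) = 283146 × (50)/(30) = 283146 × 5/3 = 471910.

471910 frames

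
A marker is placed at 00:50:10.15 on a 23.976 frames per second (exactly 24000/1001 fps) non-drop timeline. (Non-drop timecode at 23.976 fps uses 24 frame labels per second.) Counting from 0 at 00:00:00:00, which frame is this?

72255

Total seconds to the label: (0 × 3600 + 50 × 60 + 10) = 3010.
Frame index = 3010 × 24 + 15 = 72255.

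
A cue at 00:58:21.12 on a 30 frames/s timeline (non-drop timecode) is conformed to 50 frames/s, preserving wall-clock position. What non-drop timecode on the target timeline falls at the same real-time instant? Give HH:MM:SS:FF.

Source frame index: (0×3600 + 58×60 + 21) × 30 + 12 = 105042.
Real time: 105042 / (30) = 17507/5 s.
Target frame: (17507/5) × (50) = 175070.
At 50 labels/s: frame 175070 → 00:58:21:20.

00:58:21:20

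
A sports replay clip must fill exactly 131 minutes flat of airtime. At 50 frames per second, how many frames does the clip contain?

393000 frames

131 min = 7860 s.
Frames = 7860 × 50 = 393000.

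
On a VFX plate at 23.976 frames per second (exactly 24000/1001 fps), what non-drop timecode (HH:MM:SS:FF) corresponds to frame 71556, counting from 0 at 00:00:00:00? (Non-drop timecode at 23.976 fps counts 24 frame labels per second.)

71556 ÷ 24 = 2981 full seconds, remainder 12 frames.
2981 s = 0 h 49 min 41 s.
Timecode: 00:49:41:12.

00:49:41:12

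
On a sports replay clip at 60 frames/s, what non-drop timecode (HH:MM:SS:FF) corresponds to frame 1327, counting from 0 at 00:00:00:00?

00:00:22:07

1327 ÷ 60 = 22 full seconds, remainder 7 frames.
22 s = 0 h 0 min 22 s.
Timecode: 00:00:22:07.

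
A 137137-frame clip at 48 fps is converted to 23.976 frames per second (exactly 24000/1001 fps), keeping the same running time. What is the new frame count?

Target frames = source frames × (target rate / source rate) = 137137 × (24000/1001)/(48) = 137137 × 500/1001 = 68500.

68500 frames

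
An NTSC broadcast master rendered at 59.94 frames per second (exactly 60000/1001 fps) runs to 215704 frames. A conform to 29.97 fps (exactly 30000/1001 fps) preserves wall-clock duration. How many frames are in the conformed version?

107852 frames

Target frames = source frames × (target rate / source rate) = 215704 × (30000/1001)/(60000/1001) = 215704 × 1/2 = 107852.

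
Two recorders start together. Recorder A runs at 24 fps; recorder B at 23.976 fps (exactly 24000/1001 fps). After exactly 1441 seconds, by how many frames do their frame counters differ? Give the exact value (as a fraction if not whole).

3144/91 frames

A emits 24 × 1441 = 34584 frames; B emits 24000/1001 × 1441 = 3144000/91.
Difference = 3144/91 frames (≈ 34.5495); B is behind A.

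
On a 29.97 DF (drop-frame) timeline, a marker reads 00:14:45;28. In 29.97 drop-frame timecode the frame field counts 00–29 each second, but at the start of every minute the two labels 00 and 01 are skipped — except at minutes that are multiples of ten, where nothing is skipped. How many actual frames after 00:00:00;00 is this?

26552

Complete 10-minute blocks: 1, each 17982 frames → 17982.
Remaining 4 whole minutes in the current block: 1800 + 3 × 1798 = 7194 frames.
Within the current minute: 45 × 30 + 28 − 2 = 1376 (labels ;00/;01 skipped at this minute). Total = 17982 + 7194 + 1376 = 26552.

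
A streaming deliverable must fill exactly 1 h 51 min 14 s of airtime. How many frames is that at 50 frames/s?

1 h 51 min 14 s = 6674 s.
Frames = 6674 × 50 = 333700.

333700 frames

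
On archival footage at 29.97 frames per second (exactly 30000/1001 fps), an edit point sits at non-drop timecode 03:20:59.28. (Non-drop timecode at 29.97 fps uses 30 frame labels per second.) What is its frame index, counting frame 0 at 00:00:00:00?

361798

Total seconds to the label: (3 × 3600 + 20 × 60 + 59) = 12059.
Frame index = 12059 × 30 + 28 = 361798.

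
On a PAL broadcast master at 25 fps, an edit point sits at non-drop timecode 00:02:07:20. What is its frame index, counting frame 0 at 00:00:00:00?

frame 3195

Total seconds to the label: (0 × 3600 + 2 × 60 + 7) = 127.
Frame index = 127 × 25 + 20 = 3195.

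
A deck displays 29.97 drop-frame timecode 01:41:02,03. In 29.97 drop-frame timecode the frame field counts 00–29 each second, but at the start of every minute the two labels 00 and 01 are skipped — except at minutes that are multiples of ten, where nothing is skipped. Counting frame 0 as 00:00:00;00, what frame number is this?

181681

Complete 10-minute blocks: 10, each 17982 frames → 179820.
Remaining 1 whole minute in the current block: 1800 + 0 × 1798 = 1800 frames.
Within the current minute: 2 × 30 + 3 − 2 = 61 (labels ;00/;01 skipped at this minute). Total = 179820 + 1800 + 61 = 181681.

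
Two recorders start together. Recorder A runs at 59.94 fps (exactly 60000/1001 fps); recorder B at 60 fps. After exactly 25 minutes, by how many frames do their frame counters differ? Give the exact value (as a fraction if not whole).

90000/1001 frames

25 min = 1500 s.
A emits 60000/1001 × 1500 = 90000000/1001 frames; B emits 60 × 1500 = 90000.
Difference = 90000/1001 frames (≈ 89.9101); B is ahead of A.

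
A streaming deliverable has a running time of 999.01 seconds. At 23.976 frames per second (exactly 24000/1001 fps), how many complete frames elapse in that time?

Frames = 999.01 × 24000/1001 = 23976240/1001 ≈ 23952.2877.
Complete frames: 23952.

23952 frames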